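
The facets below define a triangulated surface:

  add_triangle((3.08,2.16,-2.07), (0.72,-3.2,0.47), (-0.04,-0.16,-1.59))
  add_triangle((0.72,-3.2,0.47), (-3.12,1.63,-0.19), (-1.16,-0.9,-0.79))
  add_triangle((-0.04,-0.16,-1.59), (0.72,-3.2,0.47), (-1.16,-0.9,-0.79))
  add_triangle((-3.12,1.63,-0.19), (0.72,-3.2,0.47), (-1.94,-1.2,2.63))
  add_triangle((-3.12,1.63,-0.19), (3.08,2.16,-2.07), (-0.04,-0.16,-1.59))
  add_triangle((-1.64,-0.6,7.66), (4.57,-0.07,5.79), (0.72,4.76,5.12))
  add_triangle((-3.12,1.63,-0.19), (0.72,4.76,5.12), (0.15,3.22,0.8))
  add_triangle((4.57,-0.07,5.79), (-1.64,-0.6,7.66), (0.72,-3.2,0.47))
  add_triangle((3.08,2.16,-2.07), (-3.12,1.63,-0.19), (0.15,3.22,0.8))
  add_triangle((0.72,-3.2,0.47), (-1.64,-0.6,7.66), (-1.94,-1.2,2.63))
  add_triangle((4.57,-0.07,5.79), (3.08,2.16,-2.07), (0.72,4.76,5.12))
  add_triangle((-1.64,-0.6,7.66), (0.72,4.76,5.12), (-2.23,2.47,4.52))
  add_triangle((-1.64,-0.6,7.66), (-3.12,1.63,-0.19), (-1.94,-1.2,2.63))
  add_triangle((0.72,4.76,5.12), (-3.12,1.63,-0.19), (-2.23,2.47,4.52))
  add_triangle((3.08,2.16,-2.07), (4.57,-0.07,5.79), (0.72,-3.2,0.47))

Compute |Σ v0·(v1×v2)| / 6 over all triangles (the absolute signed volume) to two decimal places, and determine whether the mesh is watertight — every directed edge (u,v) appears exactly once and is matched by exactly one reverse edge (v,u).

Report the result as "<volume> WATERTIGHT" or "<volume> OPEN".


167.14 OPEN

Per-triangle v0·(v1×v2)/6:
  t1: +3.1397
  t2: +1.3900
  t3: +1.1351
  t4: +3.5449
  t5: +3.3239
  t6: +37.3900
  t7: +6.5941
  t8: +23.8630
  t9: +5.4221
  t10: +6.6018
  t11: +28.7765
  t12: +14.8650
  t13: +6.8501
  t14: +8.9901
  t15: +15.2496
Σ = +167.1361 → |volume| = 167.14

Directed edges: 45 total; 9 unmatched, e.g. (-3.12,1.63,-0.19)→(-1.16,-0.9,-0.79) → open.


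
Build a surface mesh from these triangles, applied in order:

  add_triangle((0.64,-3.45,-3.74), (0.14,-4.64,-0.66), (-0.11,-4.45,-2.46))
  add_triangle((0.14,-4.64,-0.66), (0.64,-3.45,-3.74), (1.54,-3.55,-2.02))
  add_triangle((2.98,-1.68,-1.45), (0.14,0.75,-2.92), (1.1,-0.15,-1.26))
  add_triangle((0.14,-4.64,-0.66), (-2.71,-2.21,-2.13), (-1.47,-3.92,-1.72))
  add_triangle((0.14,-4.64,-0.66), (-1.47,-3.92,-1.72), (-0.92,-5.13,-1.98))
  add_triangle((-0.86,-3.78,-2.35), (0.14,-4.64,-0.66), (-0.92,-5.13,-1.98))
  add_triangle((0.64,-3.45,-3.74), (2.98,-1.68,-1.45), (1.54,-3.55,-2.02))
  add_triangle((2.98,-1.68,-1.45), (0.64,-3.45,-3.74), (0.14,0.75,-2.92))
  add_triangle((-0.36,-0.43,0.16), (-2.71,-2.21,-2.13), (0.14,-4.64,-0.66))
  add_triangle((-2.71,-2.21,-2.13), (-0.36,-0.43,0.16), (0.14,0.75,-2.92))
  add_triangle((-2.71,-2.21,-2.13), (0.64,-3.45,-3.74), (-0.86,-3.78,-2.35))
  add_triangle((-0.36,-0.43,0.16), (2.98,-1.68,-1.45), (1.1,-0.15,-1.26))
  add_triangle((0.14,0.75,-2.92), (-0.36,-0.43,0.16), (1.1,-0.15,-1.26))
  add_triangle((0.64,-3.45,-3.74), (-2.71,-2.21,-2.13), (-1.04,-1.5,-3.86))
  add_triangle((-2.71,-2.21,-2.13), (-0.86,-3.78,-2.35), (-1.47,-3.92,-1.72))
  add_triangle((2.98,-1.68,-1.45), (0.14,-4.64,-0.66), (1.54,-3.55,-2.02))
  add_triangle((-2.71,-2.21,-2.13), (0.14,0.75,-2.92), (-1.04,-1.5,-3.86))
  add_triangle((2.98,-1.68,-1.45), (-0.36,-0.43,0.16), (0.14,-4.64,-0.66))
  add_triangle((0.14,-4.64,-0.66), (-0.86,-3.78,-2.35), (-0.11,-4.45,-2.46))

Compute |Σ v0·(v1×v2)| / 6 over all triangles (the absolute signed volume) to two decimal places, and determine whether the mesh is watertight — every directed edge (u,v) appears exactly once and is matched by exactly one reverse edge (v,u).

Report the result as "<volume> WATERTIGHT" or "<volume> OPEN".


Per-triangle v0·(v1×v2)/6:
  t1: +1.3710
  t2: +2.9726
  t3: +0.3675
  t4: +0.2660
  t5: +0.5695
  t6: +0.5645
  t7: +2.6172
  t8: +5.7872
  t9: +0.9986
  t10: -0.0595
  t11: +2.8968
  t12: -0.2314
  t13: -0.2780
  t14: +4.2091
  t15: +1.2724
  t16: +2.0901
  t17: +1.7659
  t18: +0.1517
  t19: +1.0339
Σ = +28.3653 → |volume| = 28.37

Directed edges: 57 total; 9 unmatched, e.g. (-0.11,-4.45,-2.46)→(0.64,-3.45,-3.74) → open.

28.37 OPEN


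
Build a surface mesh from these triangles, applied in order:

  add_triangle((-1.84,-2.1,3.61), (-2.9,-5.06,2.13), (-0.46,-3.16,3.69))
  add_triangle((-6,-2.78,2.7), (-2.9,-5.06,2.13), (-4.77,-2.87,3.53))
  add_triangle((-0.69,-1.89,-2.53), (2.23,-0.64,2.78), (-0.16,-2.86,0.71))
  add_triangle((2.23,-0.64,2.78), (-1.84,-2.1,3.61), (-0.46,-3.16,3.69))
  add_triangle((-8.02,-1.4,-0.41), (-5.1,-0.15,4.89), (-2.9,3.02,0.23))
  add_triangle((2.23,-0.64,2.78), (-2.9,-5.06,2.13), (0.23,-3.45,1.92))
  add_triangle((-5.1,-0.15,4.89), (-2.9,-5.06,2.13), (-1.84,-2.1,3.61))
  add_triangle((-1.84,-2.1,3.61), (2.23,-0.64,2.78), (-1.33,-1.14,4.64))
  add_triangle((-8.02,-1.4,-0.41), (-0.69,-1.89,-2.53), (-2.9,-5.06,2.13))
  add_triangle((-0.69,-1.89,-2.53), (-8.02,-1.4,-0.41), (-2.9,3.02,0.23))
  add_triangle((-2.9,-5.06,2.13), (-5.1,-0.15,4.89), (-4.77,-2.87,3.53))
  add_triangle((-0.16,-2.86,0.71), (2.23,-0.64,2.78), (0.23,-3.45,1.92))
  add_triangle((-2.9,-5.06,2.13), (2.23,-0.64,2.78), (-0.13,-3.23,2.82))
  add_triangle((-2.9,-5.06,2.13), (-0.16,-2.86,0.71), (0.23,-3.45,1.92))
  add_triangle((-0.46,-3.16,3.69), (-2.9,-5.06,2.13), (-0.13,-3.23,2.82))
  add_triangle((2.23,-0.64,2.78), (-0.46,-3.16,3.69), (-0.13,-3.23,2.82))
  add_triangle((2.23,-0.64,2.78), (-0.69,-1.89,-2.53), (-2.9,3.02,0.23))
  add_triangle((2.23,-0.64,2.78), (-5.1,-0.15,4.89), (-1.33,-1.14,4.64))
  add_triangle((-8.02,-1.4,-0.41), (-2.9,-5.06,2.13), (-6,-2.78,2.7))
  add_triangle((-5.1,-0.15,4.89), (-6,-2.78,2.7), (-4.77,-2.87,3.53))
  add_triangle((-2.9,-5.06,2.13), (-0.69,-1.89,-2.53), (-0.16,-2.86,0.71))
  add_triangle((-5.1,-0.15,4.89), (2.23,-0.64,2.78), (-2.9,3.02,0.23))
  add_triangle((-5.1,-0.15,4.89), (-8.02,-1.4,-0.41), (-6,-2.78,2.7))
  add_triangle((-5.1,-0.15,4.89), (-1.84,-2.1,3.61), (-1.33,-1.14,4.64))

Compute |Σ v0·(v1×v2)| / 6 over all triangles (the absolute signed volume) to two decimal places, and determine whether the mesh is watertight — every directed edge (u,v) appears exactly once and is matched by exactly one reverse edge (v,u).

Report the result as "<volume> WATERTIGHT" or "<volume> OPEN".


Per-triangle v0·(v1×v2)/6:
  t1: +4.3726
  t2: +4.5971
  t3: +2.5092
  t4: +3.0591
  t5: +23.9031
  t6: +3.6491
  t7: +8.9362
  t8: +2.8127
  t9: +20.5738
  t10: +10.8640
  t11: +2.9033
  t12: +0.6201
  t13: -0.4461
  t14: +1.5028
  t15: +1.7614
  t16: +1.5287
  t17: -1.6264
  t18: +2.5842
  t19: +13.0253
  t20: +4.7741
  t21: +3.9846
  t22: +11.4518
  t23: +14.9039
  t24: +4.1242
Σ = +146.3689 → |volume| = 146.37

Directed edges: 72 total, each appears once with its reverse present → watertight.

146.37 WATERTIGHT


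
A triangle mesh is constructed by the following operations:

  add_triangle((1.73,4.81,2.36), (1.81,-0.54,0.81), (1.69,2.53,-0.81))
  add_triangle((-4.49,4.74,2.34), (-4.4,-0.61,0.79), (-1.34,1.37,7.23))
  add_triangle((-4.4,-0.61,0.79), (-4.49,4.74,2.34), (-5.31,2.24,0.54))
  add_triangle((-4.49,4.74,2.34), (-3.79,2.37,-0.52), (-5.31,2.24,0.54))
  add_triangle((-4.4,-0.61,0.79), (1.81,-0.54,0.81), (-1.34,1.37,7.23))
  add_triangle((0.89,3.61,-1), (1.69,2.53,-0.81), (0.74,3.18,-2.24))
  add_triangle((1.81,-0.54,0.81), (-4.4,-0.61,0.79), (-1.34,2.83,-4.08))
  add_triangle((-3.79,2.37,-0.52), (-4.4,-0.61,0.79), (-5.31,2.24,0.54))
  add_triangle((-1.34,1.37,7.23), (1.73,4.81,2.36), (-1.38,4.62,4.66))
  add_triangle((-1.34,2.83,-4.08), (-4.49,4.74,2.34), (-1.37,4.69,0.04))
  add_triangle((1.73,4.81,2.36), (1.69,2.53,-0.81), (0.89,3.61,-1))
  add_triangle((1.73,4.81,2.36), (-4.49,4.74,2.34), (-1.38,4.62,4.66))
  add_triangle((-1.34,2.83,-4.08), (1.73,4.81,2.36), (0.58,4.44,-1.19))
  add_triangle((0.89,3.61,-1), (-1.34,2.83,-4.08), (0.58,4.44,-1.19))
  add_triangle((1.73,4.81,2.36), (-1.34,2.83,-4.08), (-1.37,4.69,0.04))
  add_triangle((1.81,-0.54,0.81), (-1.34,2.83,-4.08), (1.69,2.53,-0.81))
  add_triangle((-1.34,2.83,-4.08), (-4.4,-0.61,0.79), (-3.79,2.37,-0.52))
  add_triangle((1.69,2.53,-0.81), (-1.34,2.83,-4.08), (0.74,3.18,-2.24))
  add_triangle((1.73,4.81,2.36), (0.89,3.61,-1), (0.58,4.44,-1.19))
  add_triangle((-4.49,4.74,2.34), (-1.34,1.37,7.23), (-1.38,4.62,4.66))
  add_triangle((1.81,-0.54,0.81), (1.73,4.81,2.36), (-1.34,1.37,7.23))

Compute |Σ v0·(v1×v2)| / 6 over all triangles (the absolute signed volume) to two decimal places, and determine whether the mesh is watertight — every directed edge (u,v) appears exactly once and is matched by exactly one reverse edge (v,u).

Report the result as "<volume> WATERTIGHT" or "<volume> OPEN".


133.53 OPEN

Per-triangle v0·(v1×v2)/6:
  t1: +3.9681
  t2: +25.7358
  t3: +4.9733
  t4: +3.5659
  t5: +5.3489
  t6: +0.8748
  t7: -0.0041
  t8: +1.7423
  t9: +12.4743
  t10: +10.8850
  t11: +2.4045
  t12: +11.8502
  t13: +1.9090
  t14: +1.0695
  t15: +9.1270
  t16: +2.0373
  t17: +6.5190
  t18: +0.1881
  t19: +1.1564
  t20: +15.5926
  t21: +12.1159
Σ = +133.5339 → |volume| = 133.53

Directed edges: 63 total; 9 unmatched, e.g. (-4.49,4.74,2.34)→(-3.79,2.37,-0.52) → open.


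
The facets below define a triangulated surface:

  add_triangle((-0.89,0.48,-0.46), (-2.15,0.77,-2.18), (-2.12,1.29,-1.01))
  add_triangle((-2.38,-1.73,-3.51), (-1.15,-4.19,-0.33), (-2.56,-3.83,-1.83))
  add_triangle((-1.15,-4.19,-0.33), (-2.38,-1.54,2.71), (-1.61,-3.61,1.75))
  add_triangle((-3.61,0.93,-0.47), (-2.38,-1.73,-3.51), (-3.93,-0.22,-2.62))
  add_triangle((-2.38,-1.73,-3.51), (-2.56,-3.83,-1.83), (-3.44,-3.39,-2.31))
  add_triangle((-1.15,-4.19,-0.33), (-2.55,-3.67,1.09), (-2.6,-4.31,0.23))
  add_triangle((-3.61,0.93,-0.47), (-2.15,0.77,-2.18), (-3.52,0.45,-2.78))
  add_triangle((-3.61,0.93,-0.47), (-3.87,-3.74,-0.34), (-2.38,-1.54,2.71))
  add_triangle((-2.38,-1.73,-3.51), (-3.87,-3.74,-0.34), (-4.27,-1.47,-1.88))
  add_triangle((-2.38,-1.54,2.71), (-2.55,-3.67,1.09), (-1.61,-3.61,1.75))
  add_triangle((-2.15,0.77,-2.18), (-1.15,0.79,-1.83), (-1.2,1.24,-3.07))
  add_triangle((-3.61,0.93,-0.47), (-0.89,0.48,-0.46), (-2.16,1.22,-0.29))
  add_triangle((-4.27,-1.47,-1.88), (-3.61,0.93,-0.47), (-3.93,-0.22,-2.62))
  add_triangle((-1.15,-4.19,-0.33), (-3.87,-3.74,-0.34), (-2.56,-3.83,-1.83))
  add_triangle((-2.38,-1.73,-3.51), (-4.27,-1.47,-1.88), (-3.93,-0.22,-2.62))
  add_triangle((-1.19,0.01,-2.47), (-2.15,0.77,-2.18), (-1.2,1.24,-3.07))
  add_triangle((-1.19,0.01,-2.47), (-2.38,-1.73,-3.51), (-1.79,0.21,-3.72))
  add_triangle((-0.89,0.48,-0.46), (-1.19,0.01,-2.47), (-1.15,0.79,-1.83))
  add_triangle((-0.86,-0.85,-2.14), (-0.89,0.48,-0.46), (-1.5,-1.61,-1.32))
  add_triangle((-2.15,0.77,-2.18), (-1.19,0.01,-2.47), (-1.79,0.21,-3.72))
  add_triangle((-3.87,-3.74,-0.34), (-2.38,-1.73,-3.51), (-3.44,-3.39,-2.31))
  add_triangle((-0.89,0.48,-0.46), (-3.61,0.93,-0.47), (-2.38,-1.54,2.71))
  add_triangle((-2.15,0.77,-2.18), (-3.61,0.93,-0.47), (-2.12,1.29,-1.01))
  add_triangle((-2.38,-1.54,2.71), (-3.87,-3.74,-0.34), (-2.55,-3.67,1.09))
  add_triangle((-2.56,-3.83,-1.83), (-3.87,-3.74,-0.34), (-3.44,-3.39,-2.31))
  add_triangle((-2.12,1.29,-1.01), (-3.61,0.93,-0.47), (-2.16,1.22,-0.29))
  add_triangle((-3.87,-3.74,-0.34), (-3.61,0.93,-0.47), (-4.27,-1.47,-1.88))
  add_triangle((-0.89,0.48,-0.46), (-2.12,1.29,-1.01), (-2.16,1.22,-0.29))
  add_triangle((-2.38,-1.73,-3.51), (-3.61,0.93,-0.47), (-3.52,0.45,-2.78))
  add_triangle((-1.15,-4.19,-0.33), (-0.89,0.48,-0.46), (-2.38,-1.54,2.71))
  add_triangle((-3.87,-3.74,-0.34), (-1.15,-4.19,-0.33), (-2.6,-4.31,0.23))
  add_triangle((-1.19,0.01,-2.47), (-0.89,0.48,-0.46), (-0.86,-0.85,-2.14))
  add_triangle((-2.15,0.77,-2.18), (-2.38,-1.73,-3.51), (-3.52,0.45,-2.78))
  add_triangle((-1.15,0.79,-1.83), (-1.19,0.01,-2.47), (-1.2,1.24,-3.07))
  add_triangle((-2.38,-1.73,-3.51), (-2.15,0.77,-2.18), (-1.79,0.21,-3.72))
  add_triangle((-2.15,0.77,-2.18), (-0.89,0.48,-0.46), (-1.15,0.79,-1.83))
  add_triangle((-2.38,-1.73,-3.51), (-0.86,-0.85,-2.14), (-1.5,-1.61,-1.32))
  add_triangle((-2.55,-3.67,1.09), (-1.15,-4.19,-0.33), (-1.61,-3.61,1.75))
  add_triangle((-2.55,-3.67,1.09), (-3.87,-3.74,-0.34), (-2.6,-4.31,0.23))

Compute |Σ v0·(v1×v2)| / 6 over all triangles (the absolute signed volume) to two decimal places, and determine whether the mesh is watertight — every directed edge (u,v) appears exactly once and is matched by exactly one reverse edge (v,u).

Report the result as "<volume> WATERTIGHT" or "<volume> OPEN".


Per-triangle v0·(v1×v2)/6:
  t1: -0.0183
  t2: +1.5214
  t3: -1.5564
  t4: -0.5993
  t5: +1.4720
  t6: +0.7512
  t7: +0.8241
  t8: +8.3946
  t9: +5.1027
  t10: +1.7809
  t11: +0.0583
  t12: -0.1361
  t13: +2.2783
  t14: +2.9870
  t15: +2.5618
  t16: +0.6432
  t17: +0.0537
  t18: -0.1625
  t19: -0.5022
  t20: -0.0889
  t21: +0.8778
  t22: +0.0097
  t23: +0.7549
  t24: +2.9142
  t25: +1.6882
  t26: +0.2891
  t27: +4.0271
  t28: -0.0173
  t29: +2.3936
  t30: -2.7006
  t31: +1.1757
  t32: -0.2026
  t33: +1.0488
  t34: -0.2255
  t35: +1.5934
  t36: +0.0983
  t37: +0.2593
  t38: +1.5953
  t39: +1.1668
Σ = +42.1117 → |volume| = 42.11

Directed edges: 117 total; 7 unmatched, e.g. (-2.38,-1.73,-3.51)→(-1.15,-4.19,-0.33) → open.

42.11 OPEN


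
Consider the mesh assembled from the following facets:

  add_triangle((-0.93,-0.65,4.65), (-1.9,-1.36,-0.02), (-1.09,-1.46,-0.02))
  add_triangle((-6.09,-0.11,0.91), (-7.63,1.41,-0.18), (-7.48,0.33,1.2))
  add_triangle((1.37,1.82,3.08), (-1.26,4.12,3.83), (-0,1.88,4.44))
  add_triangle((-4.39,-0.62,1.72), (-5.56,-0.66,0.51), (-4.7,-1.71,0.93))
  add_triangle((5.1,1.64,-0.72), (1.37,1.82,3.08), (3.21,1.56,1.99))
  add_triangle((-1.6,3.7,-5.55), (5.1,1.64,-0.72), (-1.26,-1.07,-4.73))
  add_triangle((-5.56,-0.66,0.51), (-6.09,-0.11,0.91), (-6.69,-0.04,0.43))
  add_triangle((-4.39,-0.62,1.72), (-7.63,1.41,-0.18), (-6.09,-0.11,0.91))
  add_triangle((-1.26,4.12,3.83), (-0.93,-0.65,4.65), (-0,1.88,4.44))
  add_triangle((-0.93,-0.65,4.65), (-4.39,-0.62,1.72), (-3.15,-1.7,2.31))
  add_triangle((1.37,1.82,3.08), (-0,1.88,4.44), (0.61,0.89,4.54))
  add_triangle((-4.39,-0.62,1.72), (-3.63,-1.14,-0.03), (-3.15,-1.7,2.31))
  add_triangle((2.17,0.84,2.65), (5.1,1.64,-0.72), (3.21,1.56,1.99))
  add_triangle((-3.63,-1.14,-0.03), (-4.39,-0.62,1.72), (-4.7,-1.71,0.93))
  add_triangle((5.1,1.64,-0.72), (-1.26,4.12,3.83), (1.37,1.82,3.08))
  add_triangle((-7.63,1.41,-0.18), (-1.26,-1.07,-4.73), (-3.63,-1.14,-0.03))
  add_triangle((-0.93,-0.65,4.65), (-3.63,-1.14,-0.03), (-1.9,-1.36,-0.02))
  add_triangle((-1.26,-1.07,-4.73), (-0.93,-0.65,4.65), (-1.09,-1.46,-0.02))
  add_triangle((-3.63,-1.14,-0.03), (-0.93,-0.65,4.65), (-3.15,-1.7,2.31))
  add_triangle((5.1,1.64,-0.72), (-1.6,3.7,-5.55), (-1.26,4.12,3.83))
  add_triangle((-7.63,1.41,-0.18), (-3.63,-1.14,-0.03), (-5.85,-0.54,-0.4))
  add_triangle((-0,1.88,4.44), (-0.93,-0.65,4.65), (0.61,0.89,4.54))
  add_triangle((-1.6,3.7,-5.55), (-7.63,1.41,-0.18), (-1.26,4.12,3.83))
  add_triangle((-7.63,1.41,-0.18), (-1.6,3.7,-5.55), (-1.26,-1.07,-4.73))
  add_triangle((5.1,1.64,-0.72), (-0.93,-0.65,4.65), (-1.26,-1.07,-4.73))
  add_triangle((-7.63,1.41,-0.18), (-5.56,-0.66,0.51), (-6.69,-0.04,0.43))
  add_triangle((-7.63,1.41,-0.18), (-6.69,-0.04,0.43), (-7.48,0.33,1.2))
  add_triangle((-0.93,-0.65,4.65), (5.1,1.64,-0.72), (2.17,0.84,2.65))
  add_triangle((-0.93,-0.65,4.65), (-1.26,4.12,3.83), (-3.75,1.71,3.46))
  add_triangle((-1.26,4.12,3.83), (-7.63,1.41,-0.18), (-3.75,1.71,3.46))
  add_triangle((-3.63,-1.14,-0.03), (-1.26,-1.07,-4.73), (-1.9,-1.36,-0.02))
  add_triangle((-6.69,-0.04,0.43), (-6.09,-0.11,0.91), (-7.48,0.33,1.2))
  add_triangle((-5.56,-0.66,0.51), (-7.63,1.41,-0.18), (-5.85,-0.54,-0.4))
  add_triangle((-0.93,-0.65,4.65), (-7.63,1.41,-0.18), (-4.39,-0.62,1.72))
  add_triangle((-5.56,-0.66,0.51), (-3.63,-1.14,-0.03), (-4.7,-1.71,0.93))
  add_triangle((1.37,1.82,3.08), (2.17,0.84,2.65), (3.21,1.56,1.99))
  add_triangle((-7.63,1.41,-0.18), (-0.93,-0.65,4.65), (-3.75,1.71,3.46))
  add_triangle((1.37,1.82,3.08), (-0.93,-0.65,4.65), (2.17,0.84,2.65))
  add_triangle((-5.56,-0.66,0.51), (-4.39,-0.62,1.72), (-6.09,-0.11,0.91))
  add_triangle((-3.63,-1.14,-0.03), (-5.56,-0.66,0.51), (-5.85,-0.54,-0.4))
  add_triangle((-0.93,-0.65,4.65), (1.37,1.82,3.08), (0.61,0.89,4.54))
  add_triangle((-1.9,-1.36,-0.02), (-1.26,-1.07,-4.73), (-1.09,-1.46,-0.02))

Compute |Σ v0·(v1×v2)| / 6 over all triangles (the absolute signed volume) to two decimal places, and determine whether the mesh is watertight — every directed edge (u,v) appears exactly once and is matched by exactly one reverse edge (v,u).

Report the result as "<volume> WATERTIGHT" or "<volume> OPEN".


225.38 WATERTIGHT

Per-triangle v0·(v1×v2)/6:
  t1: +1.0031
  t2: -0.7525
  t3: +3.0137
  t4: +1.3607
  t5: +1.3963
  t6: +20.8456
  t7: +0.3499
  t8: +0.9471
  t9: +4.1612
  t10: +3.5274
  t11: +1.2794
  t12: +1.8274
  t13: +1.0309
  t14: -0.6933
  t15: +8.3086
  t16: +10.9157
  t17: +2.1519
  t18: -1.0331
  t19: -1.4969
  t20: +35.2995
  t21: -0.7180
  t22: +1.8926
  t23: +43.9574
  t24: +29.4809
  t25: +4.0175
  t26: +0.2208
  t27: +1.4474
  t28: +1.4280
  t29: +10.1932
  t30: +12.5489
  t31: +2.1778
  t32: +0.2757
  t33: +1.8839
  t34: +6.5975
  t35: +0.7153
  t36: +1.0618
  t37: +9.7508
  t38: +2.8462
  t39: +0.7804
  t40: +0.6674
  t41: -0.3010
  t42: +1.0149
Σ = +225.3819 → |volume| = 225.38

Directed edges: 126 total, each appears once with its reverse present → watertight.


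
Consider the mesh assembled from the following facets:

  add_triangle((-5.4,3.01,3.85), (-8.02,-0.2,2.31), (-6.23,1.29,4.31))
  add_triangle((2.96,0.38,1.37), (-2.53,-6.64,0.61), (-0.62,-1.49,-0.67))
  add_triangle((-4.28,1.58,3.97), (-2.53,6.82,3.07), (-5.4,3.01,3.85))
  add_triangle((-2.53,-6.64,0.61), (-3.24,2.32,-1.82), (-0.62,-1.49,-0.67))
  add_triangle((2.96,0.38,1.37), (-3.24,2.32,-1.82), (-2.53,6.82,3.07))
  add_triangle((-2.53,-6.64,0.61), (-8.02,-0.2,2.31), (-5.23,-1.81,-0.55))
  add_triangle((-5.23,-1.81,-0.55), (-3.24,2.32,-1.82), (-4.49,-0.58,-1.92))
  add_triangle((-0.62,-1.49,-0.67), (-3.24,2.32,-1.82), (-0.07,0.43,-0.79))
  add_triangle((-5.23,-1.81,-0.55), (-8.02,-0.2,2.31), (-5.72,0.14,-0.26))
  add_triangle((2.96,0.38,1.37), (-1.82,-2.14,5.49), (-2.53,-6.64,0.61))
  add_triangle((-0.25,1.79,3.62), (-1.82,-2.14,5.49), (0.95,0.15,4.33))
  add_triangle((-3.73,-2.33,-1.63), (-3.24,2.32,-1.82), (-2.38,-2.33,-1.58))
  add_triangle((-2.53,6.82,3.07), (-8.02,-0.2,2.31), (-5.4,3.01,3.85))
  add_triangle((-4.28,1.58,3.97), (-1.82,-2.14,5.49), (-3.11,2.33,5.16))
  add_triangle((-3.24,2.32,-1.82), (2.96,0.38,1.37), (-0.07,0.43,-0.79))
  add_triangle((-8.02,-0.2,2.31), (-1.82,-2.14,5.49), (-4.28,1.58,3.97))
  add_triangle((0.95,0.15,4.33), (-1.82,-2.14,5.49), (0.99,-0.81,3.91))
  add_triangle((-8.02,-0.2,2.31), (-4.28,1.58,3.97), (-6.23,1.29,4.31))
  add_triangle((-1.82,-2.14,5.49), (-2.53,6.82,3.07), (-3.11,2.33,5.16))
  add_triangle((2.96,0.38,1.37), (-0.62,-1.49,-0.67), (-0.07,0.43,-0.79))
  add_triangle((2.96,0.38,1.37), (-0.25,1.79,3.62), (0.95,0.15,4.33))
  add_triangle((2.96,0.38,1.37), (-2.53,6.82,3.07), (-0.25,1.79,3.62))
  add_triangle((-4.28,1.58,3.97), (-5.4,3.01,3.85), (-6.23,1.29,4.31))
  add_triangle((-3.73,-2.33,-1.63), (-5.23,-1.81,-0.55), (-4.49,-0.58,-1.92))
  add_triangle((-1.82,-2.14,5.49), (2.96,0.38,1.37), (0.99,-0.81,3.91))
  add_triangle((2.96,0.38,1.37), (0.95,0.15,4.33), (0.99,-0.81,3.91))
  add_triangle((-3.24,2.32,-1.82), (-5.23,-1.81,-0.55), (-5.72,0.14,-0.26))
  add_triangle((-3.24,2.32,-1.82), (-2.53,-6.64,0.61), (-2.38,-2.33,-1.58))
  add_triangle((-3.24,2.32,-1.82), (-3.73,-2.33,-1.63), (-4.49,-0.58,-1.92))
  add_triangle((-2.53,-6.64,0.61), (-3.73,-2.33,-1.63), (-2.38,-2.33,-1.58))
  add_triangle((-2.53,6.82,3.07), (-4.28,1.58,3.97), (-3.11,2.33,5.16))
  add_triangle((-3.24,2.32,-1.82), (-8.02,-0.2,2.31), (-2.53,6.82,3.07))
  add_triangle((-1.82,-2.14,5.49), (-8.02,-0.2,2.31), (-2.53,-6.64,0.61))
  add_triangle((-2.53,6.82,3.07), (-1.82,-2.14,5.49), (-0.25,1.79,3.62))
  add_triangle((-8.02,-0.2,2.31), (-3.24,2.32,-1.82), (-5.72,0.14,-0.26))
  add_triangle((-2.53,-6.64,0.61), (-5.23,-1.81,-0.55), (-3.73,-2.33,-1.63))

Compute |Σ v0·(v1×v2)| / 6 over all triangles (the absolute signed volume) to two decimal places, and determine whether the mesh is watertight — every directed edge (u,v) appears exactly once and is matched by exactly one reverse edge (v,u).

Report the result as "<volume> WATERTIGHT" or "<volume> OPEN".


251.94 WATERTIGHT

Per-triangle v0·(v1×v2)/6:
  t1: +6.1407
  t2: +2.4326
  t3: +5.3902
  t4: +3.5895
  t5: +6.8535
  t6: +17.8115
  t7: +3.0872
  t8: +0.8500
  t9: +5.0594
  t10: +18.0535
  t11: +5.3893
  t12: +1.6700
  t13: +11.2703
  t14: +7.7690
  t15: +0.9532
  t16: +18.8596
  t17: +2.2858
  t18: -0.3834
  t19: +4.2577
  t20: +0.6101
  t21: +3.4453
  t22: +9.3553
  t23: +1.8999
  t24: +2.3621
  t25: +0.3188
  t26: +1.8462
  t27: +3.7575
  t28: -5.5343
  t29: +0.6727
  t30: +2.5977
  t31: +8.9434
  t32: +32.8440
  t33: +43.9873
  t34: +11.3984
  t35: +5.0812
  t36: +7.0127
Σ = +251.9382 → |volume| = 251.94

Directed edges: 108 total, each appears once with its reverse present → watertight.


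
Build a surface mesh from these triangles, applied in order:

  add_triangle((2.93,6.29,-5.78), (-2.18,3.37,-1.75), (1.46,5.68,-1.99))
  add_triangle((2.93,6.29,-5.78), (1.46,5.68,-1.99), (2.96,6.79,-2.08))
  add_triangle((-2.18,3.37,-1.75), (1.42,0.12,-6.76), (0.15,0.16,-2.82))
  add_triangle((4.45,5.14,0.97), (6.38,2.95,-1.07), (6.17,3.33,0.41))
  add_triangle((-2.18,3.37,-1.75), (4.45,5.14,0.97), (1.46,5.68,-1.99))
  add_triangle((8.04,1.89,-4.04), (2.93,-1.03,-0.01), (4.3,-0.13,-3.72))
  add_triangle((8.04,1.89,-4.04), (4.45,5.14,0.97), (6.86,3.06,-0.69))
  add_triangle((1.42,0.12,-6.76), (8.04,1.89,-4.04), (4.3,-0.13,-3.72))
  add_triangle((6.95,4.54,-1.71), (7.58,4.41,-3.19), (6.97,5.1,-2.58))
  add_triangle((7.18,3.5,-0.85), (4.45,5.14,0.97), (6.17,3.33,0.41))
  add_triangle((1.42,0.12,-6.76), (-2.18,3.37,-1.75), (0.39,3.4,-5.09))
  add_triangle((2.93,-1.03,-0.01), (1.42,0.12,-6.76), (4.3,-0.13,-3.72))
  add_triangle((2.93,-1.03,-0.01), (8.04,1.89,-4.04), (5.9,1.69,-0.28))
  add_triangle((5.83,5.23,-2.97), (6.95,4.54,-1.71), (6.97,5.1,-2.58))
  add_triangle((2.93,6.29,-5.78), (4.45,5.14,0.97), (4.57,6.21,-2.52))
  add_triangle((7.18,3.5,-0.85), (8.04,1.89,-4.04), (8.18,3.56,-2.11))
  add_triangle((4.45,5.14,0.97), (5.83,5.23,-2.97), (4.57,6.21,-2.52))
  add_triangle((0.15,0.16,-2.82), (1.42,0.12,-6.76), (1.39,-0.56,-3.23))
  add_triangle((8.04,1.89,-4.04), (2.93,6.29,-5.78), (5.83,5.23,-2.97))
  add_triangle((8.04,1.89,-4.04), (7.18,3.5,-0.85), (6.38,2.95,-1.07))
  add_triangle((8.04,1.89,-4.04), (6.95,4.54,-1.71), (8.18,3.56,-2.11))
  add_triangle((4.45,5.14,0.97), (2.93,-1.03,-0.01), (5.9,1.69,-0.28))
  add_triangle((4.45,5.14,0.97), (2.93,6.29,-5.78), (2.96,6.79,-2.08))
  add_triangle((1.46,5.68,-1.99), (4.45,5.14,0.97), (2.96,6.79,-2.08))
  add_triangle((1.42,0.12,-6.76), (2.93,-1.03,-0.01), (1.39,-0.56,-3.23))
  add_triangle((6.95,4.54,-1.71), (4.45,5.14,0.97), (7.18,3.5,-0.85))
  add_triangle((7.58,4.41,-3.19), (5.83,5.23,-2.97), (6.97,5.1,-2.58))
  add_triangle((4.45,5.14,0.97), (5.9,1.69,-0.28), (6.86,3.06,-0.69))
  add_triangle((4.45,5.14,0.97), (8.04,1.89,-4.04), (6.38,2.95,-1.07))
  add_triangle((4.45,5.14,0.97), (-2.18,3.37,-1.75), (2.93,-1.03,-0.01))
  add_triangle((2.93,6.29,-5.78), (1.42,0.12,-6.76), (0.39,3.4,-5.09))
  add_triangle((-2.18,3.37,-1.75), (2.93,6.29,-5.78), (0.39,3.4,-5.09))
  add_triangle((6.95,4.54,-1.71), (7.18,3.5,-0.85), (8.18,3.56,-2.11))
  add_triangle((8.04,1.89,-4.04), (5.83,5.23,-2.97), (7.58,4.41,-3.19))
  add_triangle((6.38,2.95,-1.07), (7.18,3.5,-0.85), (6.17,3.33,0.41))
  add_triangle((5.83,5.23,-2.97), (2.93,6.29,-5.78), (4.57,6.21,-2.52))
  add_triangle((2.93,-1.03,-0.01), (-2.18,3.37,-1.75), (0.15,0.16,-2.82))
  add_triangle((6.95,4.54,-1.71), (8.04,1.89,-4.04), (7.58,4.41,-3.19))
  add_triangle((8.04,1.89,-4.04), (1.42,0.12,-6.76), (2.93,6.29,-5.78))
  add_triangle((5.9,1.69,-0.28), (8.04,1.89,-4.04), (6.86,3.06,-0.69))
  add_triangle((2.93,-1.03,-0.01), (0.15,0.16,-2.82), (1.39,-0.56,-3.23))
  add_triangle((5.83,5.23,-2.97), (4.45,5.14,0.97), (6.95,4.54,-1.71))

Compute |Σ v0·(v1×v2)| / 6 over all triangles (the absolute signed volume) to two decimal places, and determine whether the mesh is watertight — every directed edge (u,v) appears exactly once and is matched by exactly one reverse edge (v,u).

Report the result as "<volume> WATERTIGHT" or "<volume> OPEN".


207.84 WATERTIGHT

Per-triangle v0·(v1×v2)/6:
  t1: +11.0209
  t2: +4.4839
  t3: +1.3486
  t4: -3.8647
  t5: +6.3041
  t6: +5.8267
  t7: +8.9067
  t8: +8.7965
  t9: +1.3821
  t10: +3.4769
  t11: +6.9446
  t12: +3.4372
  t13: +6.7770
  t14: +0.4517
  t15: +3.1436
  t16: +1.1925
  t17: +6.8516
  t18: +0.2195
  t19: +21.9744
  t20: -0.1728
  t21: +3.8802
  t22: +2.6617
  t23: +10.1749
  t24: +2.3009
  t25: +1.2106
  t26: +5.2178
  t27: +1.5022
  t28: +2.6571
  t29: -5.4867
  t30: -7.0064
  t31: +11.1330
  t32: +9.4126
  t33: +2.0278
  t34: +3.3432
  t35: +0.0970
  t36: +8.1087
  t37: -3.4023
  t38: +3.8666
  t39: +46.6168
  t40: +4.0873
  t41: -0.4333
  t42: +7.3723
Σ = +207.8430 → |volume| = 207.84

Directed edges: 126 total, each appears once with its reverse present → watertight.


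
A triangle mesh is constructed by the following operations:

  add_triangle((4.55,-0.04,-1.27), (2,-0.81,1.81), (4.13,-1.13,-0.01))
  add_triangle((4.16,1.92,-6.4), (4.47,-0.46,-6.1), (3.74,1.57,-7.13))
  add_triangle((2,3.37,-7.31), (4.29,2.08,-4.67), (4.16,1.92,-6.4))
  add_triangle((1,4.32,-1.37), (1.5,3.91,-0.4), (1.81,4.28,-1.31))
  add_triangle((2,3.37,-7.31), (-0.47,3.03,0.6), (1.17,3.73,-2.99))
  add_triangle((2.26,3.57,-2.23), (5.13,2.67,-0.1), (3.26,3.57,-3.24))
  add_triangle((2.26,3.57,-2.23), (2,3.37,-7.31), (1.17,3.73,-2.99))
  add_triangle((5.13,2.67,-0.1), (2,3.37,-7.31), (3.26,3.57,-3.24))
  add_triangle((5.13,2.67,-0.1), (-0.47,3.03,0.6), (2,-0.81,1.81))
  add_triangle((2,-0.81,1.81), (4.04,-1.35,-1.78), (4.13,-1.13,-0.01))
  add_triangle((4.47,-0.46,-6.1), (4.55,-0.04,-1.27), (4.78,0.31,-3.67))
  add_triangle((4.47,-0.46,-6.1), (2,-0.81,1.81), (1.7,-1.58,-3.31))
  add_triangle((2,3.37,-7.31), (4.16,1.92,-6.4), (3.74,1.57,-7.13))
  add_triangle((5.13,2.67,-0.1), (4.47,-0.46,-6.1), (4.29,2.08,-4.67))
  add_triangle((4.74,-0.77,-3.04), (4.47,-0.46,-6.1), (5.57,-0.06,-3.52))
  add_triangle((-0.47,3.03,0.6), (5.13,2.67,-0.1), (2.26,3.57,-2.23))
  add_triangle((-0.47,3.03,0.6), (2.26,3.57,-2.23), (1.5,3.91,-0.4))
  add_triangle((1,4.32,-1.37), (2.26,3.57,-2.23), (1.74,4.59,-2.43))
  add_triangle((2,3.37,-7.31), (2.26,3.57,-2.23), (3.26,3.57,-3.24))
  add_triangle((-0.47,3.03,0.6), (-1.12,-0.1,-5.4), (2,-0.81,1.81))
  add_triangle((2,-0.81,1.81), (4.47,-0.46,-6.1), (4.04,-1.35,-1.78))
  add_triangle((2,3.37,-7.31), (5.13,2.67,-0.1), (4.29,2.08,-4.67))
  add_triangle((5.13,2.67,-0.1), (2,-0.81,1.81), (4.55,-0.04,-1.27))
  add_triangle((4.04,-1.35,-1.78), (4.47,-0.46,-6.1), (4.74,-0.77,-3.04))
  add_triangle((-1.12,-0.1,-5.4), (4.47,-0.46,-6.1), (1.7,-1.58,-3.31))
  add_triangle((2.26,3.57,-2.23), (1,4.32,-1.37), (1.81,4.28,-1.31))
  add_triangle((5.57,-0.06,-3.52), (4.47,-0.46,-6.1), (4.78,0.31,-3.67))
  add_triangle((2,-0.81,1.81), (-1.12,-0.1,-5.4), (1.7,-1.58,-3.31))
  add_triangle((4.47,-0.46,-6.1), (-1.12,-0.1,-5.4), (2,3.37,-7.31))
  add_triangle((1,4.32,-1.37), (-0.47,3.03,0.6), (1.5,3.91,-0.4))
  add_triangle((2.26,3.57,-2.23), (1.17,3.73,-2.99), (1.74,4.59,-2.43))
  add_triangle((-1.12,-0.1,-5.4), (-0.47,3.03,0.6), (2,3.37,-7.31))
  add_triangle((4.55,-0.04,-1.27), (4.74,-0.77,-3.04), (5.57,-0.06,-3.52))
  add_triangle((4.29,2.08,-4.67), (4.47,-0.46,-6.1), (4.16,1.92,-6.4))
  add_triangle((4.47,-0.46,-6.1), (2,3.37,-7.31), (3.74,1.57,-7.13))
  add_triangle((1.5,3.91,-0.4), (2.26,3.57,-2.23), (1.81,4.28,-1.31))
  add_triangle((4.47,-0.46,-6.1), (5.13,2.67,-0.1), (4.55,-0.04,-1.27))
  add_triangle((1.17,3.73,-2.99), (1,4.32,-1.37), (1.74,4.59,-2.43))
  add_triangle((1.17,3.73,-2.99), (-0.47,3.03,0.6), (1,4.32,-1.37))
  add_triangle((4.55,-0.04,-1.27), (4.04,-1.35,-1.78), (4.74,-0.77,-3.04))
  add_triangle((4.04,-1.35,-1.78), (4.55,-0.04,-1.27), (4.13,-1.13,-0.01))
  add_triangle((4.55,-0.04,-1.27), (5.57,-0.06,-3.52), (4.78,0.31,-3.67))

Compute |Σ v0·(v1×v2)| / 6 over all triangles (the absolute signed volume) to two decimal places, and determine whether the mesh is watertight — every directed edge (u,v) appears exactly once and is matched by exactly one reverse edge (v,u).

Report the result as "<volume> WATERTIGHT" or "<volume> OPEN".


131.06 WATERTIGHT

Per-triangle v0·(v1×v2)/6:
  t1: +1.2775
  t2: +2.4915
  t3: +3.5678
  t4: +0.4752
  t5: +2.2941
  t6: +3.0000
  t7: +3.6370
  t8: +5.3202
  t9: +6.1118
  t10: +0.6258
  t11: -2.0405
  t12: +5.1973
  t13: +2.7930
  t14: +10.1412
  t15: +2.1689
  t16: +7.3294
  t17: -1.4557
  t18: +0.4702
  t19: +3.1771
  t20: -3.9627
  t21: -1.4791
  t22: +10.0830
  t23: +5.6764
  t24: +1.6014
  t25: +7.0937
  t26: +0.6964
  t27: +1.3473
  t28: -0.4088
  t29: +19.1918
  t30: +1.3770
  t31: +0.7677
  t32: +11.4287
  t33: +1.0711
  t34: +3.4301
  t35: +1.2735
  t36: +0.3019
  t37: +9.5658
  t38: +0.6664
  t39: +1.1796
  t40: +1.3512
  t41: +1.6802
  t42: +0.5442
Σ = +131.0583 → |volume| = 131.06

Directed edges: 126 total, each appears once with its reverse present → watertight.


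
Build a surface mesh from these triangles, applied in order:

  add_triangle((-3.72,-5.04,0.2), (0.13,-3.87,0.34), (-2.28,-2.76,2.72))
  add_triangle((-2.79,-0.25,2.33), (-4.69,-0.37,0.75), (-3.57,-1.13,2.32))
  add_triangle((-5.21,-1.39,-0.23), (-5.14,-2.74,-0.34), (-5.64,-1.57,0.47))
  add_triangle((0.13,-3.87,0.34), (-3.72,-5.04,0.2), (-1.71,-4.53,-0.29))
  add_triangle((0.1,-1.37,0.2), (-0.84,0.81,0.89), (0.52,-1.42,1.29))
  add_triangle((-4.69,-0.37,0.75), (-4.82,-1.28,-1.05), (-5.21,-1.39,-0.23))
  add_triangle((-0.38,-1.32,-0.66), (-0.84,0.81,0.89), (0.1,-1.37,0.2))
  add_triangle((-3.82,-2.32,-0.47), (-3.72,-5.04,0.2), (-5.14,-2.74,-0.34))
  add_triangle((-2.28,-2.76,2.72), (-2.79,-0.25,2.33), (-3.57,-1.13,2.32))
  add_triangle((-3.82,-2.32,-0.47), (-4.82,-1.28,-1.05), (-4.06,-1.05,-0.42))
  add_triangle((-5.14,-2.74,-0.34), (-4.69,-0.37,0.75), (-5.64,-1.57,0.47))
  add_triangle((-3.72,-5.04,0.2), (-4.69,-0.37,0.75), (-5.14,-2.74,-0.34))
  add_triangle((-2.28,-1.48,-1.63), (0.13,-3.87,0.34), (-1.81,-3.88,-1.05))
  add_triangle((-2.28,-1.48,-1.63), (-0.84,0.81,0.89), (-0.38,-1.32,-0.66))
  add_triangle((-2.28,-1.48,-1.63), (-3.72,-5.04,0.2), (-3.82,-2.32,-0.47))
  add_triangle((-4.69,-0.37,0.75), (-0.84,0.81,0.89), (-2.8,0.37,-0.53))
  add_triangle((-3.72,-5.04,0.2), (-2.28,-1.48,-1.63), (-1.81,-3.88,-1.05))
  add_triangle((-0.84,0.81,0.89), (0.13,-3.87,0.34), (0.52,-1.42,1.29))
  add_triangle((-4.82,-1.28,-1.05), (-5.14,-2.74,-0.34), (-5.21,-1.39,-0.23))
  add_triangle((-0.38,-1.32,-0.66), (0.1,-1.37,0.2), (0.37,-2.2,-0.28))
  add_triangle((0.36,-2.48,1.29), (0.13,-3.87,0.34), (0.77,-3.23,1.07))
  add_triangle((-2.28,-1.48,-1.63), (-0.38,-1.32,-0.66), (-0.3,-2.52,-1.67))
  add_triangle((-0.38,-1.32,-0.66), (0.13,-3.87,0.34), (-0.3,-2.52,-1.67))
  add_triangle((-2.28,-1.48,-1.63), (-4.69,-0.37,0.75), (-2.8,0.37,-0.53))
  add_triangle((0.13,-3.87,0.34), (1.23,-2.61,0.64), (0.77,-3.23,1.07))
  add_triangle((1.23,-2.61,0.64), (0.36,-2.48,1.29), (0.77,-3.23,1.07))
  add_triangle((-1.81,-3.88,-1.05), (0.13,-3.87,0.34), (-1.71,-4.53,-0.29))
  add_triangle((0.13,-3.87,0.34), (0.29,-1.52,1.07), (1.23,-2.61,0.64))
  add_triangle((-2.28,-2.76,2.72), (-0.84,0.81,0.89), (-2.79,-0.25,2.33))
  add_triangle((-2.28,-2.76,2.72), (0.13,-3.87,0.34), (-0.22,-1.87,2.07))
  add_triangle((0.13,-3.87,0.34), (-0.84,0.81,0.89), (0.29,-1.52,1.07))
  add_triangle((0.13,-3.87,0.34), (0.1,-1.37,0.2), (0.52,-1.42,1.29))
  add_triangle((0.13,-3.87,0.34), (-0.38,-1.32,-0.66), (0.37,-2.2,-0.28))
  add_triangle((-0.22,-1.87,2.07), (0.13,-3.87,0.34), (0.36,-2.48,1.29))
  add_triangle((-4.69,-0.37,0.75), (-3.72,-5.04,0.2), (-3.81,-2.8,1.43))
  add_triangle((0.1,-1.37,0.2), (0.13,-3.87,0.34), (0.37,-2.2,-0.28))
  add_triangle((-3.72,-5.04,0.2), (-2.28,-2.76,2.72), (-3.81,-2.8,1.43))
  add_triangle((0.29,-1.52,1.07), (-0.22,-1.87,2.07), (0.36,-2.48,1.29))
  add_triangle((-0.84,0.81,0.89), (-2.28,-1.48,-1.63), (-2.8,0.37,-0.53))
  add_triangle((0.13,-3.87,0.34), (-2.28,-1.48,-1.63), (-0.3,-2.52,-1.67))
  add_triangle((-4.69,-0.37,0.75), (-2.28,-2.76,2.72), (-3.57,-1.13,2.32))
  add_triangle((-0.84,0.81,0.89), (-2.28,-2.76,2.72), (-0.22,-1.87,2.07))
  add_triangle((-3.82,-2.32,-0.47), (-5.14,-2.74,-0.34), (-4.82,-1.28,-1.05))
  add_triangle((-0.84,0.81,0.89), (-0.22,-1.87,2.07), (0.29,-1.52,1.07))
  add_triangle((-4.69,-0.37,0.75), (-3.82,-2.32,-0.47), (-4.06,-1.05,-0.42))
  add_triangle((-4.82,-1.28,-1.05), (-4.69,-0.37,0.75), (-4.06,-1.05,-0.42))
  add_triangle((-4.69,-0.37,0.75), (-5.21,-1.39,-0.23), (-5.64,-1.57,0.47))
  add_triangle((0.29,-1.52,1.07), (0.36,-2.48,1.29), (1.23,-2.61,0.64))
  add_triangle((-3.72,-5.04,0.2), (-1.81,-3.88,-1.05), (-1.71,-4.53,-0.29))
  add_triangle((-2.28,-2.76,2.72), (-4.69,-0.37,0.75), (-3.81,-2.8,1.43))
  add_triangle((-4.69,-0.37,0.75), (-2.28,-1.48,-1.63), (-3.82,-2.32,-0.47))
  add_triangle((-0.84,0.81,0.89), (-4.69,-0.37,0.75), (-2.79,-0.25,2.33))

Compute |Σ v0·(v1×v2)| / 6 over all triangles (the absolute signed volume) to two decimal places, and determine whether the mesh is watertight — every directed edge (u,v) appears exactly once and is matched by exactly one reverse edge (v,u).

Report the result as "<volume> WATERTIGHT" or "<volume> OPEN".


48.02 WATERTIGHT

Per-triangle v0·(v1×v2)/6:
  t1: +6.5867
  t2: +1.2084
  t3: +0.8609
  t4: +1.4343
  t5: -0.2889
  t6: +0.6456
  t7: -0.2617
  t8: +0.6775
  t9: +1.0934
  t10: -0.4953
  t11: -0.2337
  t12: +3.5905
  t13: +0.1127
  t14: -0.4079
  t15: +2.4290
  t16: +1.0187
  t17: +2.6959
  t18: +0.9037
  t19: +0.9956
  t20: -0.1062
  t21: +0.3171
  t22: -0.2505
  t23: -0.3252
  t24: +1.9149
  t25: +0.4041
  t26: +0.1253
  t27: +0.8096
  t28: -0.6267
  t29: +0.5599
  t30: +2.4646
  t31: -0.6391
  t32: +0.0163
  t33: +0.2777
  t34: +0.5357
  t35: +3.8165
  t36: +0.0317
  t37: +3.5537
  t38: +0.0882
  t39: -0.4811
  t40: +2.4055
  t41: +1.9657
  t42: +1.1865
  t43: +0.4177
  t44: +0.0825
  t45: -1.0707
  t46: -0.2865
  t47: +0.6044
  t48: +0.1188
  t49: +1.2363
  t50: +2.9465
  t51: +2.0488
  t52: +1.3080
Σ = +48.0155 → |volume| = 48.02

Directed edges: 156 total, each appears once with its reverse present → watertight.


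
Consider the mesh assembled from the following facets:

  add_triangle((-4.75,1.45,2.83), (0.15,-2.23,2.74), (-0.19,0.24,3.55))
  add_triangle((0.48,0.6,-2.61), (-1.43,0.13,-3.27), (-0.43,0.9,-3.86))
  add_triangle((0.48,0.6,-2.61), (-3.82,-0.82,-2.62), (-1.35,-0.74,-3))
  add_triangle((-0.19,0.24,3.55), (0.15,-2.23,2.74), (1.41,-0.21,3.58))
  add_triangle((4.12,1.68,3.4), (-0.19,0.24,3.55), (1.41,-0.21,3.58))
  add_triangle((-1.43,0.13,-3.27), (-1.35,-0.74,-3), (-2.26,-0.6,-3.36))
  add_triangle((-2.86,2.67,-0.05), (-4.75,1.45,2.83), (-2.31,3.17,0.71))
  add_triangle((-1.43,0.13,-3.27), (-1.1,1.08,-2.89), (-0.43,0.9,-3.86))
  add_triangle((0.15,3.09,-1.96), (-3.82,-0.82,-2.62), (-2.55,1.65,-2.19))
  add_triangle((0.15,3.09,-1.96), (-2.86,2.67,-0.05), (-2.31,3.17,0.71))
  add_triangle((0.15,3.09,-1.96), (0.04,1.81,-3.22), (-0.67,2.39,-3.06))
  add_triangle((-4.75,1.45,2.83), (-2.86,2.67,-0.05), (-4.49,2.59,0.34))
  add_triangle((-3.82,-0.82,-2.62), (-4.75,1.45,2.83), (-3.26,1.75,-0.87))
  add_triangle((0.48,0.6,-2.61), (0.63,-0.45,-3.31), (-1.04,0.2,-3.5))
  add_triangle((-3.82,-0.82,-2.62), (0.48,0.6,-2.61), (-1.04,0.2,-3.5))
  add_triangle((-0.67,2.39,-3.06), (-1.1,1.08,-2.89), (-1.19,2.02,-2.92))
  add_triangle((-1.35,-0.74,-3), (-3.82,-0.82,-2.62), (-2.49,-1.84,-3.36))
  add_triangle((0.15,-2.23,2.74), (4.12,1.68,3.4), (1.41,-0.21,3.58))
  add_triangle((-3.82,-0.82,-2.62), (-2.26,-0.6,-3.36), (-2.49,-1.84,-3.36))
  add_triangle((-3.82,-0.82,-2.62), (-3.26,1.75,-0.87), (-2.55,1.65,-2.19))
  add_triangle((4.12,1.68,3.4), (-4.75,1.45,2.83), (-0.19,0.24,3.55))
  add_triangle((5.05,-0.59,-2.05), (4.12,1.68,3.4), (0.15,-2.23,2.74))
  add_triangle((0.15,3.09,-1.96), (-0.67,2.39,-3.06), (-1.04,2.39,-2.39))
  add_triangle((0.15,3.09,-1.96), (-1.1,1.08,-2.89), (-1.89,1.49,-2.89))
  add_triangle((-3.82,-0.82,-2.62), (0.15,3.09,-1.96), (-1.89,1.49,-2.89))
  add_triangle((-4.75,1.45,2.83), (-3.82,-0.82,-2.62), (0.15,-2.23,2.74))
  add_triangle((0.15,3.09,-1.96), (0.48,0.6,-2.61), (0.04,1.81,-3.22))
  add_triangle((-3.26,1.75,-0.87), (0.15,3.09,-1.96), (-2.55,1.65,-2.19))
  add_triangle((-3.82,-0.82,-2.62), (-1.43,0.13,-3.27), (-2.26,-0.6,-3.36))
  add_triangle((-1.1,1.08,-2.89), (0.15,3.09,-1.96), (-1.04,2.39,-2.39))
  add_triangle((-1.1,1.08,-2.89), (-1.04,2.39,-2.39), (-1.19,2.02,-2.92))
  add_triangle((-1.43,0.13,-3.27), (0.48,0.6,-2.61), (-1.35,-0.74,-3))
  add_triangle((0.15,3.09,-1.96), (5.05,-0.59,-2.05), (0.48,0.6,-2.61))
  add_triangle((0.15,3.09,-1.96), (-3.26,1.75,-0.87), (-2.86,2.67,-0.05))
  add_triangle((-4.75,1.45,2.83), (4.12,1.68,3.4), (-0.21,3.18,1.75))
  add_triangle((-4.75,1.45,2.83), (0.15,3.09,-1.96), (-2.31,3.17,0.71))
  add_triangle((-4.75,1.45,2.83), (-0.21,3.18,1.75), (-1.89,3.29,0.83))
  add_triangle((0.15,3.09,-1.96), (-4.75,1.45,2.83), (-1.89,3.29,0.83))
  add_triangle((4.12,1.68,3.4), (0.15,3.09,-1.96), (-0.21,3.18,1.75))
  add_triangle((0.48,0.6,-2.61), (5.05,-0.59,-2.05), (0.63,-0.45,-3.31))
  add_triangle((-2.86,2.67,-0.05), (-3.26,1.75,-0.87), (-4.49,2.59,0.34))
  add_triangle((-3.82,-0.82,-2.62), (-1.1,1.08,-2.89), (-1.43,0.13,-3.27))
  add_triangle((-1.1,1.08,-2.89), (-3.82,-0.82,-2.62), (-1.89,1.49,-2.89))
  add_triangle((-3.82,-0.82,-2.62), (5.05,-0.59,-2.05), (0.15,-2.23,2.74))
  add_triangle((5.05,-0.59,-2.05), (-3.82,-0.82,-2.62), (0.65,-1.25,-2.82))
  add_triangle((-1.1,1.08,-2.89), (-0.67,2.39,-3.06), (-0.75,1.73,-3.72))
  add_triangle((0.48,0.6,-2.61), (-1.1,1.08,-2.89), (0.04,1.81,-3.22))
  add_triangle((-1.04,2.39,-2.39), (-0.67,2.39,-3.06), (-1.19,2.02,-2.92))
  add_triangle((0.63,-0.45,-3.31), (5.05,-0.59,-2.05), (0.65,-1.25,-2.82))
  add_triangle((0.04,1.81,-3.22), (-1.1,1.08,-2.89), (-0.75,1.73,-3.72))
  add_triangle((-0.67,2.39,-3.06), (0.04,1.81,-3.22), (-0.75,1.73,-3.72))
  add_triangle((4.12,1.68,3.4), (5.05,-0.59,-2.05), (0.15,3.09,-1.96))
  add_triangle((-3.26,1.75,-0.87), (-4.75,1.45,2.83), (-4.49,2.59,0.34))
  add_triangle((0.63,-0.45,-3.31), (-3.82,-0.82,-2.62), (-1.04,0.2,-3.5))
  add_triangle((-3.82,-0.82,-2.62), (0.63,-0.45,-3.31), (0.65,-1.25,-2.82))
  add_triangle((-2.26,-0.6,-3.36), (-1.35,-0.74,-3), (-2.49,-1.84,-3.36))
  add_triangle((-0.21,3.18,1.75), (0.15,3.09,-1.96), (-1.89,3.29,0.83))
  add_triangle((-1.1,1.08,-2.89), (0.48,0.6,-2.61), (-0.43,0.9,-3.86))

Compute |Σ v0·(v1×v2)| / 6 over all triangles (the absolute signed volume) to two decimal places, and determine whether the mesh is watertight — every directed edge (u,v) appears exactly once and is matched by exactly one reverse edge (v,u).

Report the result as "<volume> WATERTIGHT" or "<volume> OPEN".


151.89 WATERTIGHT

Per-triangle v0·(v1×v2)/6:
  t1: +6.3505
  t2: +0.3195
  t3: -1.4987
  t4: +2.2094
  t5: +2.5247
  t6: +0.3550
  t7: +2.4747
  t8: +0.5950
  t9: +2.0273
  t10: +2.1034
  t11: +0.8006
  t12: +1.6287
  t13: +7.3475
  t14: +0.8925
  t15: +0.0897
  t16: +0.2685
  t17: -1.2503
  t18: +2.3915
  t19: +1.3835
  t20: +2.5988
  t21: +7.1493
  t22: +14.5410
  t23: +0.5654
  t24: +1.0740
  t25: +0.6129
  t26: +12.9146
  t27: +0.5361
  t28: +2.2948
  t29: +0.6709
  t30: -0.7940
  t31: +0.0016
  t32: +0.7490
  t33: +5.2681
  t34: +2.4618
  t35: +10.6630
  t36: -1.9962
  t37: +4.2202
  t38: +3.2829
  t39: +8.6728
  t40: +2.4517
  t41: +0.8787
  t42: +1.3241
  t43: +1.2420
  t44: +10.7517
  t45: -1.3970
  t46: +0.3188
  t47: +0.6594
  t48: +0.2156
  t49: +2.2083
  t50: +0.0126
  t51: +0.4235
  t52: +16.7218
  t53: +1.3194
  t54: +2.0467
  t55: +2.0937
  t56: +0.4901
  t57: +3.4292
  t58: +0.1971
Σ = +151.8876 → |volume| = 151.89

Directed edges: 174 total, each appears once with its reverse present → watertight.


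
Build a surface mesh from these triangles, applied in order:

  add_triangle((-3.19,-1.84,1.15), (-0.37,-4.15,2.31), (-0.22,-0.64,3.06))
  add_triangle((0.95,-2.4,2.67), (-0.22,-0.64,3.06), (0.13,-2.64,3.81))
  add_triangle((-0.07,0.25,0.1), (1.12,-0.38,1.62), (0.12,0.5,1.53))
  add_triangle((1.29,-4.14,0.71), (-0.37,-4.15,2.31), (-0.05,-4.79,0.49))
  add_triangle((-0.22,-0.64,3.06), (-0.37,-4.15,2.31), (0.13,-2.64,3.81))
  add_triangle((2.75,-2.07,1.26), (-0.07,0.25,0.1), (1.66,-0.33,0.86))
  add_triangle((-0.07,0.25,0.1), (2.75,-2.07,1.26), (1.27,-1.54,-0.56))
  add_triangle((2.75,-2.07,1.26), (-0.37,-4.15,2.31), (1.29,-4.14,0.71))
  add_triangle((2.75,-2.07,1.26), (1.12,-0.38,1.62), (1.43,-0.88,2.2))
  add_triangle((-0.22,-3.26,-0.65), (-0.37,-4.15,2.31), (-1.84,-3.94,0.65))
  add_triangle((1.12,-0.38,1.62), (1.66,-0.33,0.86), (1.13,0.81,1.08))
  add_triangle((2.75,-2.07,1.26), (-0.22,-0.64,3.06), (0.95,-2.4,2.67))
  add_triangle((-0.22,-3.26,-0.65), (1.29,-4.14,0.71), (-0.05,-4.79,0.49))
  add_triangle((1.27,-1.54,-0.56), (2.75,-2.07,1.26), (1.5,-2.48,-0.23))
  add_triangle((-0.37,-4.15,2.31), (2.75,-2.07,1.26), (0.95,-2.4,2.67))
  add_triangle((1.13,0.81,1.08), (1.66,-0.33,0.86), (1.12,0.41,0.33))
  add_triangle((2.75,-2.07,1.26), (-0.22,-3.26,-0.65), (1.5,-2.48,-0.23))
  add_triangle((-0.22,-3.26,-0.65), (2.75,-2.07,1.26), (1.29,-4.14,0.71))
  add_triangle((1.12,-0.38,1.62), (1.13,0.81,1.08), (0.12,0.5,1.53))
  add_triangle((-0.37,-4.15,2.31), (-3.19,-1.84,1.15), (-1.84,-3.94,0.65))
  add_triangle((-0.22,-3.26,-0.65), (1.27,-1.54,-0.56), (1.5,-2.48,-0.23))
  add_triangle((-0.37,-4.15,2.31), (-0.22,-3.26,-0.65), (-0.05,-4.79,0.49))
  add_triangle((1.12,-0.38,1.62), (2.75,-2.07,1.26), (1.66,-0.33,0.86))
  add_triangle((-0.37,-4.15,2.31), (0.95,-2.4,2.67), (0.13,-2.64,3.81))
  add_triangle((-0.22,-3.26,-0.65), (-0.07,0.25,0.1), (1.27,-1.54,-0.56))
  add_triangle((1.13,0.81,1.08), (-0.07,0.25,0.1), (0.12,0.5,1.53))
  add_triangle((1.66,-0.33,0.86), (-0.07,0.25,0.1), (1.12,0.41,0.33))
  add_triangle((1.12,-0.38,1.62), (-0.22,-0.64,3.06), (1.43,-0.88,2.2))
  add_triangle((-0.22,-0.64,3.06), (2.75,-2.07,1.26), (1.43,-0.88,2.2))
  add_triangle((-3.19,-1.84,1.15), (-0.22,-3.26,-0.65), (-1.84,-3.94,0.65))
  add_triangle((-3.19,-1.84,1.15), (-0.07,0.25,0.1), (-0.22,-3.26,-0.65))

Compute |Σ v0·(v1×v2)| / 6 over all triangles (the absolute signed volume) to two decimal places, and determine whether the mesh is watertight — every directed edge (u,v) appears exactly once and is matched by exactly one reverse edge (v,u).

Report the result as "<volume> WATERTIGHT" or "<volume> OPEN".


32.66 OPEN

Per-triangle v0·(v1×v2)/6:
  t1: +5.6447
  t2: +0.6941
  t3: -0.0370
  t4: +2.0815
  t5: +0.9471
  t6: -0.0467
  t7: +0.0679
  t8: +3.3600
  t9: +0.2282
  t10: +2.6132
  t11: +0.3192
  t12: +1.6158
  t13: +1.0042
  t14: +0.4615
  t15: +2.6211
  t16: +0.1582
  t17: +1.1001
  t18: +0.9844
  t19: +0.3581
  t20: +3.3592
  t21: +0.4266
  t22: +0.5364
  t23: +0.4454
  t24: +1.5472
  t25: -0.0255
  t26: +0.0670
  t27: -0.0402
  t28: +0.2314
  t29: +0.8549
  t30: +1.0940
  t31: -0.0119
Σ = +32.6601 → |volume| = 32.66

Directed edges: 93 total; 7 unmatched, e.g. (-0.22,-0.64,3.06)→(-3.19,-1.84,1.15) → open.
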